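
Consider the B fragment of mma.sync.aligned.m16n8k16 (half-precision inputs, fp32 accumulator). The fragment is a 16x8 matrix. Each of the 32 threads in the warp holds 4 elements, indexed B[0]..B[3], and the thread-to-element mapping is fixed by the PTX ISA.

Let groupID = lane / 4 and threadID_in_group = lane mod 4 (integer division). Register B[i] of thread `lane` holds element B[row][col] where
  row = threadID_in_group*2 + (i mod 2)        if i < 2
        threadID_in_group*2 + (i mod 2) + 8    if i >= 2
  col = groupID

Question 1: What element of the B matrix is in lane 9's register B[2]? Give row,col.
10,2

lane 9: g=2 (9/4), t=1 (9%4)
i=2: r=1*2+0+8=10, c=g=2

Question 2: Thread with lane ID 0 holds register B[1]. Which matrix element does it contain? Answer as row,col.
1,0

L=0→G=0>>2=0, T=0&3=0
[1]→row 0·2+1+0=1  col G=0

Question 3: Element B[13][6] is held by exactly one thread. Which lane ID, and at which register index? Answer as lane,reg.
c=6⇒gr=6  r=13⇒Rb=1,th=2,odd=1
L=6*4+2=26  i=1*2+1=3

26,3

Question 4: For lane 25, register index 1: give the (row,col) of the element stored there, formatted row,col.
3,6

lane 25: gid=6 (25/4), tid=1 (25%4)
i=1: r=1*2+1+0=3, c=gid=6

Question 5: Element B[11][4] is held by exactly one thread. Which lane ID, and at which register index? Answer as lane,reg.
c=4→G=4  r=11→rhi=1,T=1,p=1
L=4*4+1=17  i=1*2+1=3

17,3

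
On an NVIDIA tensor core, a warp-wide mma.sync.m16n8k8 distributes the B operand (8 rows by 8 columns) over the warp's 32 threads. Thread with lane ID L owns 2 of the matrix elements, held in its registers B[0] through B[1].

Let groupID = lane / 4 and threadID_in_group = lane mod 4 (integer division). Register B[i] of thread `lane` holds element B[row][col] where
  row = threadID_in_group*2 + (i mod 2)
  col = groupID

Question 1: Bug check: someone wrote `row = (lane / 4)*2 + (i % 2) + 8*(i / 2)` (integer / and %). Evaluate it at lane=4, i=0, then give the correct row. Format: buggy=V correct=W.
`(lane / 4)*2 + (i % 2) + 8*(i / 2)`[4,0]->2
4: gid=1,tid=0
[0] (0*2+0,1) = (0,1)
row: 2 vs 0

buggy=2 correct=0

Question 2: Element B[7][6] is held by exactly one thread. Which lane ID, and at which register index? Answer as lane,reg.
27,1

c:6=>grp=6  r:7=>tig=3,lo=1
L=6*4+3=27  i=1=1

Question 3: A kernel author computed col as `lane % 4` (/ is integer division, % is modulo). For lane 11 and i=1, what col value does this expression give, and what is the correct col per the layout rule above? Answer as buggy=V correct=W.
buggy=3 correct=2

`lane % 4`[11,1]→3
lane 11: G=2 (11/4), T=3 (11%4)
i=1: r=3*2+1=7, c=G=2
col: 3 vs 2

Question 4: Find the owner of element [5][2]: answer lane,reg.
c: 2->gid=2  r: 5->tid=2,i&1=1
L=2*4+2=10  i=1=1

10,1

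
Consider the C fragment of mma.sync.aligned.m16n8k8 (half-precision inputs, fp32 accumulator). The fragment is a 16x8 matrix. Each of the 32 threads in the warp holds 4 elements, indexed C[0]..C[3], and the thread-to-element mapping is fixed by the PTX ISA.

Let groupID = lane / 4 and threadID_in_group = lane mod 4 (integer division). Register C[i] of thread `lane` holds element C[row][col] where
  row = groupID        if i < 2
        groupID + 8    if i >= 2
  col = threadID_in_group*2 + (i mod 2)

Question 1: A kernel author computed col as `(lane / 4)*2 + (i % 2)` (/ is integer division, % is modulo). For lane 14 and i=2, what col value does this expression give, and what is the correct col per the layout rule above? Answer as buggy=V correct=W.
`(lane / 4)*2 + (i % 2)`[14,2]->6
L=14->g=14>>2=3, t=14&3=2
[2]->row 3+8=11  col 2·2+0=4
col: 6 vs 4

buggy=6 correct=4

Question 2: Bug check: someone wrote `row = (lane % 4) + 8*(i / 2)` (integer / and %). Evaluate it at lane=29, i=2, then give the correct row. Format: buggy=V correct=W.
buggy=9 correct=15

`(lane % 4) + 8*(i / 2)`[29,2]⇒9
lane 29⇒29/4=7, 29 mod 4=1
i=2  r:7+8⇒15  c:2·1+0⇒2
row: 9 vs 15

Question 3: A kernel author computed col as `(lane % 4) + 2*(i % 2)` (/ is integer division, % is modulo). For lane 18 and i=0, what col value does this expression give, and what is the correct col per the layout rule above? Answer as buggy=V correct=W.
`(lane % 4) + 2*(i % 2)`[18,0]⇒2
lane 18: gr=4 (18/4), th=2 (18%4)
i=0: r=4+0=4, c=2*2+0=4
col: 2 vs 4

buggy=2 correct=4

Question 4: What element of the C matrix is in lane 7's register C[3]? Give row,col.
9,7

L=7->gid=7>>2=1, tid=7&3=3
[3]->row 1+8=9  col 3·2+1=7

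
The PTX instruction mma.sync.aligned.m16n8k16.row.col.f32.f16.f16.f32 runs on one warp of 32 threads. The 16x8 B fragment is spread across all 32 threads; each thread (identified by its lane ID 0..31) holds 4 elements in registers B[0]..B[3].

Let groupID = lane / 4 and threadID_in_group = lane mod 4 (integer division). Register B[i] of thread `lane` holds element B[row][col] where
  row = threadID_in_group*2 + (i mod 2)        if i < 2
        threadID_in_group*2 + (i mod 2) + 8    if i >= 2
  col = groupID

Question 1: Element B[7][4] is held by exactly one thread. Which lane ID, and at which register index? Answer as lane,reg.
c=4->g=4  r=7->rb=0,t=3,b0=1
L=4*4+3=19  i=0*2+1=1

19,1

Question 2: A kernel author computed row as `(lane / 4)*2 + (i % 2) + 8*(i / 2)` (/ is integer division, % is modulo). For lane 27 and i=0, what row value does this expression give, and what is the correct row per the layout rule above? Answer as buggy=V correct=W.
`(lane / 4)*2 + (i % 2) + 8*(i / 2)`[27,0]=>12
L=27=>grp=27>>2=6, tig=27&3=3
[0]=>row 3·2+0+0=6  col grp=6
row: 12 vs 6

buggy=12 correct=6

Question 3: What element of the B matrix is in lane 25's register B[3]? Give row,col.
lane 25: grp=6 (25/4), tig=1 (25%4)
i=3: r=1*2+1+8=11, c=grp=6

11,6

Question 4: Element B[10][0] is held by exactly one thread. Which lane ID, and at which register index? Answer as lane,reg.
1,2

c: 0->gid=0  r: 10->r8=1,tid=1,i&1=0
L=0*4+1=1  i=1*2+0=2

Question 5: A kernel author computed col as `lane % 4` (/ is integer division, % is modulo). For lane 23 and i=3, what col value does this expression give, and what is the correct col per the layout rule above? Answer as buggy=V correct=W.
buggy=3 correct=5

`lane % 4`[23,3]=>3
23: grp=5,tig=3
[3] (3*2+1+8,5) = (15,5)
col: 3 vs 5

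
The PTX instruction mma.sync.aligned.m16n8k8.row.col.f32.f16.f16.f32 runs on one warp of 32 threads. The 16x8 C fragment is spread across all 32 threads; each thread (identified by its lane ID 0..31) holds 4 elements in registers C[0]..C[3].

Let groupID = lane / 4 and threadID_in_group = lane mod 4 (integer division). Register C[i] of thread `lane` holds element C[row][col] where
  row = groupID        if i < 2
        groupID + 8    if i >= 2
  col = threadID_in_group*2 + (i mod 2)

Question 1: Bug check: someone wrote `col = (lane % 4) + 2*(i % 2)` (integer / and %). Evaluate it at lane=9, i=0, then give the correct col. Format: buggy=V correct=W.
`(lane % 4) + 2*(i % 2)`[9,0]->1
9: gid=2,tid=1
[0] (2+0,1*2+0) = (2,2)
col: 1 vs 2

buggy=1 correct=2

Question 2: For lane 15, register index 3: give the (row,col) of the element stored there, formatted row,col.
11,7

15: gr=3,th=3
[3] (3+8,3*2+1) = (11,7)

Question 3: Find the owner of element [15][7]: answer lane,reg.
31,3

r:15=>grp=7,rB=1  c:7=>tig=3,lo=1
L=7*4+3=31  i=1*2+1=3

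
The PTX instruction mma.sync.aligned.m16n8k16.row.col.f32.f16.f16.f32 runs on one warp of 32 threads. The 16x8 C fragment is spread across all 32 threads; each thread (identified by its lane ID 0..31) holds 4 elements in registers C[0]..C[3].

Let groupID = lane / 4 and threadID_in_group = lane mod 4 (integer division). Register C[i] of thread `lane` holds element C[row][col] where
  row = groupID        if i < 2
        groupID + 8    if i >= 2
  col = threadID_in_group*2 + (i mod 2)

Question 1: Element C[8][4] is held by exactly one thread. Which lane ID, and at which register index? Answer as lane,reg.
2,2

r:8=>grp=0,rB=1  c:4=>tig=2,lo=0
L=0*4+2=2  i=1*2+0=2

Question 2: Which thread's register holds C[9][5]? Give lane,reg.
r=9⇒gr=1,Rb=1  c=5⇒th=2,odd=1
L=1*4+2=6  i=1*2+1=3

6,3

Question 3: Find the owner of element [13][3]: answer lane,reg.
21,3

r:13=>grp=5,rB=1  c:3=>tig=1,lo=1
L=5*4+1=21  i=1*2+1=3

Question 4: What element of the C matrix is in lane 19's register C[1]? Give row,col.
4,7

19: gid=4,tid=3
[1] (4+0,3*2+1) = (4,7)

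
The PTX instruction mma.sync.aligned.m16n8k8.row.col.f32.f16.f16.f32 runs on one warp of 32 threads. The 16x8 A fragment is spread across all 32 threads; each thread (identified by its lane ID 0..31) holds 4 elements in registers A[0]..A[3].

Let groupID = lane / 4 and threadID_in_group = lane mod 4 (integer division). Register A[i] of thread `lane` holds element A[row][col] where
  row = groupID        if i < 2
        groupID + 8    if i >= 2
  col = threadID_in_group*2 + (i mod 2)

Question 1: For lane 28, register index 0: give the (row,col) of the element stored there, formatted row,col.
lane 28->28/4=7, 28 mod 4=0
i=0  r:7+0->7  c:2·0+0->0

7,0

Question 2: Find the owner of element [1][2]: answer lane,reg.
5,0

r=1⇒gr=1,Rb=0  c=2⇒th=1,odd=0
L=1*4+1=5  i=0*2+0=0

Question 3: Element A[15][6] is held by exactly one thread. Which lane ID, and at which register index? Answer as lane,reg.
31,2

r=15⇒gr=7,Rb=1  c=6⇒th=3,odd=0
L=7*4+3=31  i=1*2+0=2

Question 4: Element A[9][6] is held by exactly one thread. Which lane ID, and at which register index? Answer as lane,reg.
7,2

r:9=>grp=1,rB=1  c:6=>tig=3,lo=0
L=1*4+3=7  i=1*2+0=2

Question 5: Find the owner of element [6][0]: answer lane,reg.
24,0

r: 6->gid=6,r8=0  c: 0->tid=0,i&1=0
L=6*4+0=24  i=0*2+0=0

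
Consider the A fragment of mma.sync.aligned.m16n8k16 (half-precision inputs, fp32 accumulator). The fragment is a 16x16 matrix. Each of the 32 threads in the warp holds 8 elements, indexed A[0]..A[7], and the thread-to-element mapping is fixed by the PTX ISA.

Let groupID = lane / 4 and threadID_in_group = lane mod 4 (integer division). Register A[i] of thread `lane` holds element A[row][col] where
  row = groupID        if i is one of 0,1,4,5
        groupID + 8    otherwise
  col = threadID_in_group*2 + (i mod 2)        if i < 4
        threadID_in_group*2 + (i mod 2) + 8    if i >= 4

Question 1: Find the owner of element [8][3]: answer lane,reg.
1,3

r=8→G=0,rhi=1  c=3→chi=0,T=1,p=1
L=0*4+1=1  i=0*4+1*2+1=3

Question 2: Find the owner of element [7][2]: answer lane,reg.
29,0

r=7->g=7,rb=0  c=2->cb=0,t=1,b0=0
L=7*4+1=29  i=0*4+0*2+0=0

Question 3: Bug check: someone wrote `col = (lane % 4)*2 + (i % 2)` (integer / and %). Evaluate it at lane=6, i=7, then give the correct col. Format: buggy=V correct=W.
buggy=5 correct=13

`(lane % 4)*2 + (i % 2)`[6,7]→5
lane 6→6/4=1, 6 mod 4=2
i=7  r:1+8→9  c:2·2+1+8→13
col: 5 vs 13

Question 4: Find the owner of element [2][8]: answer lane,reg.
r: 2->gid=2,r8=0  c: 8->c8=1,tid=0,i&1=0
L=2*4+0=8  i=1*4+0*2+0=4

8,4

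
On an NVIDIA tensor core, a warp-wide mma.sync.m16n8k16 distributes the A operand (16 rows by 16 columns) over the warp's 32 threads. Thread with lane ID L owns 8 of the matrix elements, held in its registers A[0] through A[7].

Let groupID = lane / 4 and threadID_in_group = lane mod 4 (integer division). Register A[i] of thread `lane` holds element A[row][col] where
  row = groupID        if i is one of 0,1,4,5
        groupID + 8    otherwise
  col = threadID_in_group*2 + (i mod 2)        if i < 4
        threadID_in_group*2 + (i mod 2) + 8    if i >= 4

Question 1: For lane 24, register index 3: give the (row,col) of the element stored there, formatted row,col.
L=24→G=24>>2=6, T=24&3=0
[3]→row 6+8=14  col 0·2+1+0=1

14,1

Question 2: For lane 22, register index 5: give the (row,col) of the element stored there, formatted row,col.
L=22=>grp=22>>2=5, tig=22&3=2
[5]=>row 5+0=5  col 2·2+1+8=13

5,13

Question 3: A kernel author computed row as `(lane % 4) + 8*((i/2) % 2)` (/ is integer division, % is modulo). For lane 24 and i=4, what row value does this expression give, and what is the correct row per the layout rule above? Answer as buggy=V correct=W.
buggy=0 correct=6

`(lane % 4) + 8*((i/2) % 2)`[24,4]->0
24: g=6,t=0
[4] (6+0,0*2+0+8) = (6,8)
row: 0 vs 6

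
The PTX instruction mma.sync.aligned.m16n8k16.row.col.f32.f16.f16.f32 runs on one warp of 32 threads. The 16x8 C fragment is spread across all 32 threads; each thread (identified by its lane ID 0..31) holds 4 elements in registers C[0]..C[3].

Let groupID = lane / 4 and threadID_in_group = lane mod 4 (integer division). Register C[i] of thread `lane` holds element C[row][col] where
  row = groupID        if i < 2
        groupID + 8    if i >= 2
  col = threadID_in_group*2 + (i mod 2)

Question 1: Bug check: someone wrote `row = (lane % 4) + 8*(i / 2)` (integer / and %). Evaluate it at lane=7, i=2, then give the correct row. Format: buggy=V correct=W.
buggy=11 correct=9

`(lane % 4) + 8*(i / 2)`[7,2]->11
lane 7: gid=1 (7/4), tid=3 (7%4)
i=2: r=1+8=9, c=3*2+0=6
row: 11 vs 9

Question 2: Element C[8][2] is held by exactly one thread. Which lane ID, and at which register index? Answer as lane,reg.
r=8⇒gr=0,Rb=1  c=2⇒th=1,odd=0
L=0*4+1=1  i=1*2+0=2

1,2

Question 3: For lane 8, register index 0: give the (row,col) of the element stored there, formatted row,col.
2,0

8: g=2,t=0
[0] (2+0,0*2+0) = (2,0)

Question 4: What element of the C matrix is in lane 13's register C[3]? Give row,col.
11,3

lane 13⇒13/4=3, 13 mod 4=1
i=3  r:3+8⇒11  c:2·1+1⇒3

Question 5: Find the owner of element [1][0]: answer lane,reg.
4,0

r=1→G=1,rhi=0  c=0→T=0,p=0
L=1*4+0=4  i=0*2+0=0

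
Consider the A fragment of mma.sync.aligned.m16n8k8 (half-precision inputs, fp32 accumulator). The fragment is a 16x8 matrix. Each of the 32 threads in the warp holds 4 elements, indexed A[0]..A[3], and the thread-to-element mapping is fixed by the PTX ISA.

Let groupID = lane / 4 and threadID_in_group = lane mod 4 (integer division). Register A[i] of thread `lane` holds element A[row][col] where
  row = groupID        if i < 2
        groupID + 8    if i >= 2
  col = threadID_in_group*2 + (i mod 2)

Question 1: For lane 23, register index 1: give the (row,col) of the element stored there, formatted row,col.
5,7

23: gid=5,tid=3
[1] (5+0,3*2+1) = (5,7)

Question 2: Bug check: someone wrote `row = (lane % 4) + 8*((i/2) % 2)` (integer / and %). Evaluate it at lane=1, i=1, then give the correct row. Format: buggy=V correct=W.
buggy=1 correct=0

`(lane % 4) + 8*((i/2) % 2)`[1,1]->1
lane 1->1/4=0, 1 mod 4=1
i=1  r:0+0->0  c:2·1+1->3
row: 1 vs 0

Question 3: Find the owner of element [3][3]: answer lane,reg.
r=3->g=3,rb=0  c=3->t=1,b0=1
L=3*4+1=13  i=0*2+1=1

13,1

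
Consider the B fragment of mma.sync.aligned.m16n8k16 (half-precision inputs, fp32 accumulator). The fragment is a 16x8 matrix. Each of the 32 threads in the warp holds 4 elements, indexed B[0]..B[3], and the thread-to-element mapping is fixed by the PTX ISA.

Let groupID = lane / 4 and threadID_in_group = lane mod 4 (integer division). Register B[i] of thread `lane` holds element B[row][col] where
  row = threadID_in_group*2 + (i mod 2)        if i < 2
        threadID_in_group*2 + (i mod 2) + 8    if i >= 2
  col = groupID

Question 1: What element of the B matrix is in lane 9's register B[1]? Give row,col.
9: G=2,T=1
[1] (1*2+1+0,2) = (3,2)

3,2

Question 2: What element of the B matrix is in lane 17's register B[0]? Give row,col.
2,4

lane 17: G=4 (17/4), T=1 (17%4)
i=0: r=1*2+0+0=2, c=G=4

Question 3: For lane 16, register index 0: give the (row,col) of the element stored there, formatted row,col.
16: gid=4,tid=0
[0] (0*2+0+0,4) = (0,4)

0,4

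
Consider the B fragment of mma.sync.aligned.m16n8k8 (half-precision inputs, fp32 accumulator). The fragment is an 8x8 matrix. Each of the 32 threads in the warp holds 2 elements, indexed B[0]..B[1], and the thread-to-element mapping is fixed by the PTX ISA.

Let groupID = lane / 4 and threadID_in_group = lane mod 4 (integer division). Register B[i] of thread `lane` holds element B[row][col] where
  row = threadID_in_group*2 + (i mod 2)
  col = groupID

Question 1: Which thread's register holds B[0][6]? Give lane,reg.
24,0

c=6⇒gr=6  r=0⇒th=0,odd=0
L=6*4+0=24  i=0=0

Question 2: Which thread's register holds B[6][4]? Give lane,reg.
19,0

c: 4->gid=4  r: 6->tid=3,i&1=0
L=4*4+3=19  i=0=0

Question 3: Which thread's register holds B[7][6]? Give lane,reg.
27,1

c=6->g=6  r=7->t=3,b0=1
L=6*4+3=27  i=1=1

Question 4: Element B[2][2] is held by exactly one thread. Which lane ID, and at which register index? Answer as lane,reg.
c: 2->gid=2  r: 2->tid=1,i&1=0
L=2*4+1=9  i=0=0

9,0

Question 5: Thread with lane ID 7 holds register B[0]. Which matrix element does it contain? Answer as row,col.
lane 7: gr=1 (7/4), th=3 (7%4)
i=0: r=3*2+0=6, c=gr=1

6,1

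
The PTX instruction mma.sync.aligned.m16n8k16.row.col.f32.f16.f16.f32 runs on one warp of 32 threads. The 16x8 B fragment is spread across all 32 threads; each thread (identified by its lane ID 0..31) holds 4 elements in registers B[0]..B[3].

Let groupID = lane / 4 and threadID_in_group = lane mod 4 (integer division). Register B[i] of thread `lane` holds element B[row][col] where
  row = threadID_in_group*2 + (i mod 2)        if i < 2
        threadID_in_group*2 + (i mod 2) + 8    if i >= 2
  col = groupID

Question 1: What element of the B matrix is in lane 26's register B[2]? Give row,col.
12,6

lane 26: grp=6 (26/4), tig=2 (26%4)
i=2: r=2*2+0+8=12, c=grp=6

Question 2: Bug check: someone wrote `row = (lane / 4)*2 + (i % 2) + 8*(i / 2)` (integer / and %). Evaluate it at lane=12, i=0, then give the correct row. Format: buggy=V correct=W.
`(lane / 4)*2 + (i % 2) + 8*(i / 2)`[12,0]->6
L=12->g=12>>2=3, t=12&3=0
[0]->row 0·2+0+0=0  col g=3
row: 6 vs 0

buggy=6 correct=0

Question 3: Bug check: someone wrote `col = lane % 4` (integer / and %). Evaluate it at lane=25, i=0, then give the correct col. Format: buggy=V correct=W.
`lane % 4`[25,0]=>1
lane 25: grp=6 (25/4), tig=1 (25%4)
i=0: r=1*2+0+0=2, c=grp=6
col: 1 vs 6

buggy=1 correct=6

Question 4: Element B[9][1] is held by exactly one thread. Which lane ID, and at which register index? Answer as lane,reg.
4,3

c: 1->gid=1  r: 9->r8=1,tid=0,i&1=1
L=1*4+0=4  i=1*2+1=3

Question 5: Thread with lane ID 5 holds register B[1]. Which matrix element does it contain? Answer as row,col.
3,1

5: gr=1,th=1
[1] (1*2+1+0,1) = (3,1)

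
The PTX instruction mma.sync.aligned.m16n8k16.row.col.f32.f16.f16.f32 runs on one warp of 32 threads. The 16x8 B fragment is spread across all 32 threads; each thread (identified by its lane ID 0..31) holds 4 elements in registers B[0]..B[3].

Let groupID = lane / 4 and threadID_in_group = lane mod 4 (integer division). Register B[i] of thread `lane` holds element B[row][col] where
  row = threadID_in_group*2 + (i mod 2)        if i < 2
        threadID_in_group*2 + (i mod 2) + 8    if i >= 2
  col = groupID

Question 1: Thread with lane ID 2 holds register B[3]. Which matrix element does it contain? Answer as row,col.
13,0

L=2->g=2>>2=0, t=2&3=2
[3]->row 2·2+1+8=13  col g=0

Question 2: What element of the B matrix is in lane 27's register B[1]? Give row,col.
L=27⇒gr=27>>2=6, th=27&3=3
[1]⇒row 3·2+1+0=7  col gr=6

7,6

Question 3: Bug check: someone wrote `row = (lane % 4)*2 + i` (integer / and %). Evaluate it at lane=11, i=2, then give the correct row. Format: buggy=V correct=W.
buggy=8 correct=14

`(lane % 4)*2 + i`[11,2]->8
11: g=2,t=3
[2] (3*2+0+8,2) = (14,2)
row: 8 vs 14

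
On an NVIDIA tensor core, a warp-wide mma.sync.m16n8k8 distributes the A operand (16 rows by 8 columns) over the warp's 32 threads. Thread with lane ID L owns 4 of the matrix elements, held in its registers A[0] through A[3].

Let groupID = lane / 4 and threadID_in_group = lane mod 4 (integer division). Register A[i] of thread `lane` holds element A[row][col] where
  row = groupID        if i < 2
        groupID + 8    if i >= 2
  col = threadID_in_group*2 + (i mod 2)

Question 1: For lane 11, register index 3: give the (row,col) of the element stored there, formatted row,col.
lane 11: grp=2 (11/4), tig=3 (11%4)
i=3: r=2+8=10, c=3*2+1=7

10,7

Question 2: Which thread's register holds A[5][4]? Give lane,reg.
22,0

r: 5->gid=5,r8=0  c: 4->tid=2,i&1=0
L=5*4+2=22  i=0*2+0=0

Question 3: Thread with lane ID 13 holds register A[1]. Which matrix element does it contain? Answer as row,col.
lane 13: grp=3 (13/4), tig=1 (13%4)
i=1: r=3+0=3, c=1*2+1=3

3,3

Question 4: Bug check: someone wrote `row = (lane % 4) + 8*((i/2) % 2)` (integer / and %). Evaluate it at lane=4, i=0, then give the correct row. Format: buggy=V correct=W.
`(lane % 4) + 8*((i/2) % 2)`[4,0]=>0
lane 4: grp=1 (4/4), tig=0 (4%4)
i=0: r=1+0=1, c=0*2+0=0
row: 0 vs 1

buggy=0 correct=1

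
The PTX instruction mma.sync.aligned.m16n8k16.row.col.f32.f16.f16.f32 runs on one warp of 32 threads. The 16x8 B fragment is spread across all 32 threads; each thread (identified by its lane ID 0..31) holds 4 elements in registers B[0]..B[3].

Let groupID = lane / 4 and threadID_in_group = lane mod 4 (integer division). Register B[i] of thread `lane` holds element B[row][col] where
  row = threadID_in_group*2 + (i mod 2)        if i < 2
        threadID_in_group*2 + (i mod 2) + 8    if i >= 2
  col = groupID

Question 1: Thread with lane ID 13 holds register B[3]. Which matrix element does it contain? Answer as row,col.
11,3

lane 13->13/4=3, 13 mod 4=1
i=3  r:2·1+1+8->11  c:3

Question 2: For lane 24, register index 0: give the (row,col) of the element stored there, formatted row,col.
0,6

lane 24->24/4=6, 24 mod 4=0
i=0  r:2·0+0+0->0  c:6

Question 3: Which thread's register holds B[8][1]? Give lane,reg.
c=1->g=1  r=8->rb=1,t=0,b0=0
L=1*4+0=4  i=1*2+0=2

4,2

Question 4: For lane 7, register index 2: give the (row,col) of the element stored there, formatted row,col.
14,1

L=7⇒gr=7>>2=1, th=7&3=3
[2]⇒row 3·2+0+8=14  col gr=1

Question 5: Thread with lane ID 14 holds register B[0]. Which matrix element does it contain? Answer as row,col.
4,3

14: g=3,t=2
[0] (2*2+0+0,3) = (4,3)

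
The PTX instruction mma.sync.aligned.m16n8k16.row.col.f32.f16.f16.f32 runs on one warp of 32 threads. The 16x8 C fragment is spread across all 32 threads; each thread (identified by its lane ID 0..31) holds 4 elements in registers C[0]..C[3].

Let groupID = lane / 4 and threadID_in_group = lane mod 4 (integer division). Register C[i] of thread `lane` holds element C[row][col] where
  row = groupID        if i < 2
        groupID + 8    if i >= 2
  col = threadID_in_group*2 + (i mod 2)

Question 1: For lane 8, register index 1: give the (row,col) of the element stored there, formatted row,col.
L=8=>grp=8>>2=2, tig=8&3=0
[1]=>row 2+0=2  col 0·2+1=1

2,1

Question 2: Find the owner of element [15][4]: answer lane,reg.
r: 15->gid=7,r8=1  c: 4->tid=2,i&1=0
L=7*4+2=30  i=1*2+0=2

30,2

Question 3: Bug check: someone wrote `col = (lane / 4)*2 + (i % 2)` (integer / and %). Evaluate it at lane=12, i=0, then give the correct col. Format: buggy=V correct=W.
buggy=6 correct=0

`(lane / 4)*2 + (i % 2)`[12,0]->6
lane 12: gid=3 (12/4), tid=0 (12%4)
i=0: r=3+0=3, c=0*2+0=0
col: 6 vs 0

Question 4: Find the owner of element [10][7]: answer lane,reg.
r: 10->gid=2,r8=1  c: 7->tid=3,i&1=1
L=2*4+3=11  i=1*2+1=3

11,3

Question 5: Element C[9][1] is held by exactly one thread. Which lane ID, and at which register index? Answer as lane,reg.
r=9→G=1,rhi=1  c=1→T=0,p=1
L=1*4+0=4  i=1*2+1=3

4,3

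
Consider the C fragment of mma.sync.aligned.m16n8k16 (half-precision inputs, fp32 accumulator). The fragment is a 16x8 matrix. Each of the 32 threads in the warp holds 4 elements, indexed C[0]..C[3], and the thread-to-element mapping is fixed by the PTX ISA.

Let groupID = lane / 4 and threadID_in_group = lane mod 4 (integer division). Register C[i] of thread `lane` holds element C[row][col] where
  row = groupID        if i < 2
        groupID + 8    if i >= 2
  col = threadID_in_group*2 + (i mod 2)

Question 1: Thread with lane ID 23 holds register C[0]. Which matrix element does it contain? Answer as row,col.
23: grp=5,tig=3
[0] (5+0,3*2+0) = (5,6)

5,6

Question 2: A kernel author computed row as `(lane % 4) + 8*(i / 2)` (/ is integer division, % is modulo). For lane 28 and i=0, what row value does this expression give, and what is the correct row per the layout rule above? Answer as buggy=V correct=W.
`(lane % 4) + 8*(i / 2)`[28,0]→0
28: G=7,T=0
[0] (7+0,0*2+0) = (7,0)
row: 0 vs 7

buggy=0 correct=7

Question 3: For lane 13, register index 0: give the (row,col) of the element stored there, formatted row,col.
3,2

lane 13: gr=3 (13/4), th=1 (13%4)
i=0: r=3+0=3, c=1*2+0=2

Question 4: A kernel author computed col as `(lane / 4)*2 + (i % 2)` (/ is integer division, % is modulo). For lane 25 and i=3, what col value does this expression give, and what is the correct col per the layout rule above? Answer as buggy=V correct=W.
buggy=13 correct=3

`(lane / 4)*2 + (i % 2)`[25,3]=>13
lane 25=>25/4=6, 25 mod 4=1
i=3  r:6+8=>14  c:2·1+1=>3
col: 13 vs 3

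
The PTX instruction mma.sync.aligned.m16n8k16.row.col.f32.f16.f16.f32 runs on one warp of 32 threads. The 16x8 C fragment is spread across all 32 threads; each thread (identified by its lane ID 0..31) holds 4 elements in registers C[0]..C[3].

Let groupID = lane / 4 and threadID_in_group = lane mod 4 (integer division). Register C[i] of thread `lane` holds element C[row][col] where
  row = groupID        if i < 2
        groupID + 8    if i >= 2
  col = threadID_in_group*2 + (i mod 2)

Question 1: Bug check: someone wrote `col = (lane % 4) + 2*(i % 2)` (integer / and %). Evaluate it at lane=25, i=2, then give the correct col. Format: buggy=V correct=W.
buggy=1 correct=2

`(lane % 4) + 2*(i % 2)`[25,2]->1
25: gid=6,tid=1
[2] (6+8,1*2+0) = (14,2)
col: 1 vs 2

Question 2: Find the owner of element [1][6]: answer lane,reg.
r=1→G=1,rhi=0  c=6→T=3,p=0
L=1*4+3=7  i=0*2+0=0

7,0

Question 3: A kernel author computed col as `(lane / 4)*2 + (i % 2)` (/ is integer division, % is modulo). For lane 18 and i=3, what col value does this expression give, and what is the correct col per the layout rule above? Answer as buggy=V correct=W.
buggy=9 correct=5

`(lane / 4)*2 + (i % 2)`[18,3]→9
L=18→G=18>>2=4, T=18&3=2
[3]→row 4+8=12  col 2·2+1=5
col: 9 vs 5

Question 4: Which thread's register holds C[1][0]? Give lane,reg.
r=1→G=1,rhi=0  c=0→T=0,p=0
L=1*4+0=4  i=0*2+0=0

4,0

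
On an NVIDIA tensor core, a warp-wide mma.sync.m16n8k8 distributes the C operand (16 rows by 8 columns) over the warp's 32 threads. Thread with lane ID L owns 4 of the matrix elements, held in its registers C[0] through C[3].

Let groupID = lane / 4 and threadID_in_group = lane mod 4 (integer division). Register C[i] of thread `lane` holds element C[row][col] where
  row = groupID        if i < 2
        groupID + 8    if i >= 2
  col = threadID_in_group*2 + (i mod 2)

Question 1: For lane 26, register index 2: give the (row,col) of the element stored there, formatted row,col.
14,4

26: G=6,T=2
[2] (6+8,2*2+0) = (14,4)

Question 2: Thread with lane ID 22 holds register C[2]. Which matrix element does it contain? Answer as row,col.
lane 22: grp=5 (22/4), tig=2 (22%4)
i=2: r=5+8=13, c=2*2+0=4

13,4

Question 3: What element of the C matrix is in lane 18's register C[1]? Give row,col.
4,5

L=18→G=18>>2=4, T=18&3=2
[1]→row 4+0=4  col 2·2+1=5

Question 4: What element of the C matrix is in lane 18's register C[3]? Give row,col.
L=18->g=18>>2=4, t=18&3=2
[3]->row 4+8=12  col 2·2+1=5

12,5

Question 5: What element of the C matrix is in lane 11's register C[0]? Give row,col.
L=11->g=11>>2=2, t=11&3=3
[0]->row 2+0=2  col 3·2+0=6

2,6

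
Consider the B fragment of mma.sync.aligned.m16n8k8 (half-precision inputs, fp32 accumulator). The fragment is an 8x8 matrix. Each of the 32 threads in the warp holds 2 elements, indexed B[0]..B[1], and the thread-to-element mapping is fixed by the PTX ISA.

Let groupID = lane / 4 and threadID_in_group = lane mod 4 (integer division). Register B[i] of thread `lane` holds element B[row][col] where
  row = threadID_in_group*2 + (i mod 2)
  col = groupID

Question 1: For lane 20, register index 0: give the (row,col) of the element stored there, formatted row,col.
0,5

lane 20->20/4=5, 20 mod 4=0
i=0  r:2·0+0->0  c:5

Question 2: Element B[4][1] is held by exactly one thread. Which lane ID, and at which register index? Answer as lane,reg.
c=1⇒gr=1  r=4⇒th=2,odd=0
L=1*4+2=6  i=0=0

6,0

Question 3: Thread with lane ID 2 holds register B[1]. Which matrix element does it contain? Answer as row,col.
5,0

lane 2: grp=0 (2/4), tig=2 (2%4)
i=1: r=2*2+1=5, c=grp=0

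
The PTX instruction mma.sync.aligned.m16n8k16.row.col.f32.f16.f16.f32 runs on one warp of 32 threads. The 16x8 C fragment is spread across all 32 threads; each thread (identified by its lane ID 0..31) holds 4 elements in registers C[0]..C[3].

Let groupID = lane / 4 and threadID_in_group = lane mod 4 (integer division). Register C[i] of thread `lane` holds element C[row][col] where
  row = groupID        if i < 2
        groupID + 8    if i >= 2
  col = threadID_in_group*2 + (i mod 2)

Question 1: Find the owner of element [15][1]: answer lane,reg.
r: 15->gid=7,r8=1  c: 1->tid=0,i&1=1
L=7*4+0=28  i=1*2+1=3

28,3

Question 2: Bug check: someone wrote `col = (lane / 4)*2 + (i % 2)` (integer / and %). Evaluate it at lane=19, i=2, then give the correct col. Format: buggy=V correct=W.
buggy=8 correct=6

`(lane / 4)*2 + (i % 2)`[19,2]⇒8
lane 19⇒19/4=4, 19 mod 4=3
i=2  r:4+8⇒12  c:2·3+0⇒6
col: 8 vs 6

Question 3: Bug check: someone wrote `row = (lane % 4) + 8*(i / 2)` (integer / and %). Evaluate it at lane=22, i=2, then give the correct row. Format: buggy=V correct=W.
`(lane % 4) + 8*(i / 2)`[22,2]=>10
L=22=>grp=22>>2=5, tig=22&3=2
[2]=>row 5+8=13  col 2·2+0=4
row: 10 vs 13

buggy=10 correct=13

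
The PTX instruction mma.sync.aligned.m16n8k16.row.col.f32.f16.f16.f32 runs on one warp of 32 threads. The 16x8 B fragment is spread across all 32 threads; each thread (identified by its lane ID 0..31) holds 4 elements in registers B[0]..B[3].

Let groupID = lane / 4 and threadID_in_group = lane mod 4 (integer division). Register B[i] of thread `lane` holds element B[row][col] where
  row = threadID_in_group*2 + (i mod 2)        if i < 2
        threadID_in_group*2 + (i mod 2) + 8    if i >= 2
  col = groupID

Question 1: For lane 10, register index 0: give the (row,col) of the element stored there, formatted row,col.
10: g=2,t=2
[0] (2*2+0+0,2) = (4,2)

4,2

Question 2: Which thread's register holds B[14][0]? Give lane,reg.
3,2

c: 0->gid=0  r: 14->r8=1,tid=3,i&1=0
L=0*4+3=3  i=1*2+0=2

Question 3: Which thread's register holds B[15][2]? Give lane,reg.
c:2=>grp=2  r:15=>rB=1,tig=3,lo=1
L=2*4+3=11  i=1*2+1=3

11,3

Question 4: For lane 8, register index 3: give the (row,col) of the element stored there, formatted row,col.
9,2

lane 8->8/4=2, 8 mod 4=0
i=3  r:2·0+1+8->9  c:2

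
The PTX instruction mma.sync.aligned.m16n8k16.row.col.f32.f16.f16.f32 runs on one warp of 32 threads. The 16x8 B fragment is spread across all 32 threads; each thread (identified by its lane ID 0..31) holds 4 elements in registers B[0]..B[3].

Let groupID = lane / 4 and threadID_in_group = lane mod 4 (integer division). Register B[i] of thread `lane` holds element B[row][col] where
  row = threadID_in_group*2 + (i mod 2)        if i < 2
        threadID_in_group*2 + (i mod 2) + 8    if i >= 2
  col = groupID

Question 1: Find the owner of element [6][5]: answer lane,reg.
23,0

c=5->g=5  r=6->rb=0,t=3,b0=0
L=5*4+3=23  i=0*2+0=0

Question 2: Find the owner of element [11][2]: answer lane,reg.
9,3

c=2⇒gr=2  r=11⇒Rb=1,th=1,odd=1
L=2*4+1=9  i=1*2+1=3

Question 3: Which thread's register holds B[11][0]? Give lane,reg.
c=0⇒gr=0  r=11⇒Rb=1,th=1,odd=1
L=0*4+1=1  i=1*2+1=3

1,3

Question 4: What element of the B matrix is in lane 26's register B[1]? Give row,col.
L=26->g=26>>2=6, t=26&3=2
[1]->row 2·2+1+0=5  col g=6

5,6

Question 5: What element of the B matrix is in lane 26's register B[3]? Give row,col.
lane 26→26/4=6, 26 mod 4=2
i=3  r:2·2+1+8→13  c:6

13,6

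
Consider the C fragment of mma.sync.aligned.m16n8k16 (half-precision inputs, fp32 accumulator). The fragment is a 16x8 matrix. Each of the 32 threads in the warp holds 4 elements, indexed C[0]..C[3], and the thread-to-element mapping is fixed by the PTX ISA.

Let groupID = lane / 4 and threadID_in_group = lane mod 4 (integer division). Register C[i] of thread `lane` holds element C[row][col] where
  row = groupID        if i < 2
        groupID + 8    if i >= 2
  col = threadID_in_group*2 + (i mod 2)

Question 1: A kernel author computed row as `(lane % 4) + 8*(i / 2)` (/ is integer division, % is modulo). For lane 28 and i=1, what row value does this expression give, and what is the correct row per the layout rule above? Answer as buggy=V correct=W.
`(lane % 4) + 8*(i / 2)`[28,1]⇒0
lane 28: gr=7 (28/4), th=0 (28%4)
i=1: r=7+0=7, c=0*2+1=1
row: 0 vs 7

buggy=0 correct=7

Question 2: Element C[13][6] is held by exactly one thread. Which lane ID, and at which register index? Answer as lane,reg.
r=13→G=5,rhi=1  c=6→T=3,p=0
L=5*4+3=23  i=1*2+0=2

23,2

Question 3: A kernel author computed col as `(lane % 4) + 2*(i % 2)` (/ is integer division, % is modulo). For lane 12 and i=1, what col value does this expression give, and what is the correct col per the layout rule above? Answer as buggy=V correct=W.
buggy=2 correct=1

`(lane % 4) + 2*(i % 2)`[12,1]⇒2
12: gr=3,th=0
[1] (3+0,0*2+1) = (3,1)
col: 2 vs 1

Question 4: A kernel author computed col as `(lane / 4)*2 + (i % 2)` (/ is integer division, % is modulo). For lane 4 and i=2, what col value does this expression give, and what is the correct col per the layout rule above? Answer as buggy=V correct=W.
`(lane / 4)*2 + (i % 2)`[4,2]->2
lane 4: g=1 (4/4), t=0 (4%4)
i=2: r=1+8=9, c=0*2+0=0
col: 2 vs 0

buggy=2 correct=0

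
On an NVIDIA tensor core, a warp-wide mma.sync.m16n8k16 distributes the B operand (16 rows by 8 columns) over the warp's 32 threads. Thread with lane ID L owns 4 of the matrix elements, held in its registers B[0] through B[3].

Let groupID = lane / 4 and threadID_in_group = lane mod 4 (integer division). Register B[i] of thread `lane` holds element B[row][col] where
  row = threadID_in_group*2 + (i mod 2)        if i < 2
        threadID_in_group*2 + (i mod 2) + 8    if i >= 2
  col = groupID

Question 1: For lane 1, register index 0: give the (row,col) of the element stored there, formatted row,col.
lane 1⇒1/4=0, 1 mod 4=1
i=0  r:2·1+0+0⇒2  c:0

2,0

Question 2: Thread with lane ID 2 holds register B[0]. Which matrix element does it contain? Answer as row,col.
4,0

lane 2: grp=0 (2/4), tig=2 (2%4)
i=0: r=2*2+0+0=4, c=grp=0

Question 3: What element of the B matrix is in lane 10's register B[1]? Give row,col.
lane 10: g=2 (10/4), t=2 (10%4)
i=1: r=2*2+1+0=5, c=g=2

5,2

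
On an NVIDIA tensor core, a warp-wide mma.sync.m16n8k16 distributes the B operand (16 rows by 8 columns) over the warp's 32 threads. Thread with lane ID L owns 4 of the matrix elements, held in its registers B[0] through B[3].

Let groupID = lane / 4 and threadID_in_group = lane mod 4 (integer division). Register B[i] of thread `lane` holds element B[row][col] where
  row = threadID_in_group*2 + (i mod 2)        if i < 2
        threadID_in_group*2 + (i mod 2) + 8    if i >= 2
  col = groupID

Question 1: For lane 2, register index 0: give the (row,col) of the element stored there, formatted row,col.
2: G=0,T=2
[0] (2*2+0+0,0) = (4,0)

4,0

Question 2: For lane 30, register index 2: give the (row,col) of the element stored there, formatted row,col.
30: G=7,T=2
[2] (2*2+0+8,7) = (12,7)

12,7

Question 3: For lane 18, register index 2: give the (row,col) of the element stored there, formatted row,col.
12,4

lane 18: grp=4 (18/4), tig=2 (18%4)
i=2: r=2*2+0+8=12, c=grp=4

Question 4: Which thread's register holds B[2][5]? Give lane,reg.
21,0

c=5->g=5  r=2->rb=0,t=1,b0=0
L=5*4+1=21  i=0*2+0=0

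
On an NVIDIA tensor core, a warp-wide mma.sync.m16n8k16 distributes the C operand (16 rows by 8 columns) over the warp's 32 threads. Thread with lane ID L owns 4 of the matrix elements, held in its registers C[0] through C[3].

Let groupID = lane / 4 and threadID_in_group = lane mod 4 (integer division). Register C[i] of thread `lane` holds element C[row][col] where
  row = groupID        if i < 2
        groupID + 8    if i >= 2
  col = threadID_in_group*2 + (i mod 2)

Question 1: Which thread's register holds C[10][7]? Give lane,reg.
11,3

r=10->g=2,rb=1  c=7->t=3,b0=1
L=2*4+3=11  i=1*2+1=3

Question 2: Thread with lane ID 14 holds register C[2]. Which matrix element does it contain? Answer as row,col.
lane 14⇒14/4=3, 14 mod 4=2
i=2  r:3+8⇒11  c:2·2+0⇒4

11,4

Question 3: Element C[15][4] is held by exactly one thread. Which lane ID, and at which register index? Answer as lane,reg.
30,2

r=15→G=7,rhi=1  c=4→T=2,p=0
L=7*4+2=30  i=1*2+0=2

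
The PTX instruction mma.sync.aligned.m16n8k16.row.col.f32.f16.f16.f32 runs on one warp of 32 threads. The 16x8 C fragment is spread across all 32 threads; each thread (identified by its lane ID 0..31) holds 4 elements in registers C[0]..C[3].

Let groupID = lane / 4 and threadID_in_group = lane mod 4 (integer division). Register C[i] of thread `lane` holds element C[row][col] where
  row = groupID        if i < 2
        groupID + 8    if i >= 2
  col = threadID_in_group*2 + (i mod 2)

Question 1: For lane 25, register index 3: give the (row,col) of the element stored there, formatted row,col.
14,3

lane 25: g=6 (25/4), t=1 (25%4)
i=3: r=6+8=14, c=1*2+1=3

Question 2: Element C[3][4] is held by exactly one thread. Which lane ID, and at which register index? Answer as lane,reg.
14,0

r=3→G=3,rhi=0  c=4→T=2,p=0
L=3*4+2=14  i=0*2+0=0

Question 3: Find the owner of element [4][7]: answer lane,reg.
19,1

r: 4->gid=4,r8=0  c: 7->tid=3,i&1=1
L=4*4+3=19  i=0*2+1=1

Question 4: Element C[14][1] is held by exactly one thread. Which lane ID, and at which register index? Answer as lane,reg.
r=14->g=6,rb=1  c=1->t=0,b0=1
L=6*4+0=24  i=1*2+1=3

24,3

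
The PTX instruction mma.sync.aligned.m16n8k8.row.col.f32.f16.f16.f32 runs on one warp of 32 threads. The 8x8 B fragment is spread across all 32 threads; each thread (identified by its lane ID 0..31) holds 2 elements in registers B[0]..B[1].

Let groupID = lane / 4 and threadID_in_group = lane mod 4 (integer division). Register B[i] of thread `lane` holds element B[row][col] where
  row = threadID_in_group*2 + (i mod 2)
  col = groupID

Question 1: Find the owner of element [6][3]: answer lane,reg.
c:3=>grp=3  r:6=>tig=3,lo=0
L=3*4+3=15  i=0=0

15,0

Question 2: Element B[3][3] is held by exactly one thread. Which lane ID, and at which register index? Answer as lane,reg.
c: 3->gid=3  r: 3->tid=1,i&1=1
L=3*4+1=13  i=1=1

13,1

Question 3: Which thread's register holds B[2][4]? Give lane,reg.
17,0

c=4⇒gr=4  r=2⇒th=1,odd=0
L=4*4+1=17  i=0=0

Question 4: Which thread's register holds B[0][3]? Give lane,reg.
12,0

c: 3->gid=3  r: 0->tid=0,i&1=0
L=3*4+0=12  i=0=0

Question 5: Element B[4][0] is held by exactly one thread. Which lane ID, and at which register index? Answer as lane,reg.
c:0=>grp=0  r:4=>tig=2,lo=0
L=0*4+2=2  i=0=0

2,0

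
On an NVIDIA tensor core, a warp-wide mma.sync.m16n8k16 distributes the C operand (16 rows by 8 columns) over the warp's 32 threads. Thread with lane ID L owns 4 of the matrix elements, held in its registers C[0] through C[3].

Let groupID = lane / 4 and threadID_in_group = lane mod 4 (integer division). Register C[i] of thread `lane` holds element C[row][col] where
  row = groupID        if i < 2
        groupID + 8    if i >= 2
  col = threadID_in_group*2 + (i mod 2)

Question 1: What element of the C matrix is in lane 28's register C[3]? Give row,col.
L=28→G=28>>2=7, T=28&3=0
[3]→row 7+8=15  col 0·2+1=1

15,1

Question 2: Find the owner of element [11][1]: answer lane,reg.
12,3

r=11⇒gr=3,Rb=1  c=1⇒th=0,odd=1
L=3*4+0=12  i=1*2+1=3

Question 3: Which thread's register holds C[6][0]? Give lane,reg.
r:6=>grp=6,rB=0  c:0=>tig=0,lo=0
L=6*4+0=24  i=0*2+0=0

24,0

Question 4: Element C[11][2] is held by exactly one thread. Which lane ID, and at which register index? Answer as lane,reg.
r=11→G=3,rhi=1  c=2→T=1,p=0
L=3*4+1=13  i=1*2+0=2

13,2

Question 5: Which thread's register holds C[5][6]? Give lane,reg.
r: 5->gid=5,r8=0  c: 6->tid=3,i&1=0
L=5*4+3=23  i=0*2+0=0

23,0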